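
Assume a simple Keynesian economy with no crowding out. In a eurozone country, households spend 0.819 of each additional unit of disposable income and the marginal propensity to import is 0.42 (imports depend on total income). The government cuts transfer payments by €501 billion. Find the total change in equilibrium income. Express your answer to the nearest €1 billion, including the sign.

The transfer change shifts disposable income by −€501 billion, so first-round consumption changes by c·ΔTR = 0.819 × (−€501 billion) = −€410.319 billion.
Expenditure multiplier = 1/(1 − c + m) = 1/(1 − 0.819 + 0.42) = 1/0.601 ≈ 1.664.
The transfer multiplier is c × k ≈ 1.363, so ΔY = k × (c·ΔTR) = (−€410.319 billion) / 0.601 ≈ −€683 billion.

−€683 billion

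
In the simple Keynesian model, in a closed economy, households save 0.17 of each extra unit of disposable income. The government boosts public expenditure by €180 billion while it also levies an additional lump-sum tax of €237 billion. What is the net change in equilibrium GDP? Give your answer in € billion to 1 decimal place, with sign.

MPC = 1 − MPS = 1 − 0.17 = 0.83.
Expenditure multiplier = 1/(1 − MPC) = 1/(1 − 0.83) = 1/0.17 ≈ 5.882.
ΔG contributes k·ΔG = (+€180 billion) / 0.17 ≈ +€1,058.8 billion.
ΔT of +€237 billion changes first-round spending by −c·ΔT = −€196.71 billion, contributing k·(−c·ΔT) = (−€196.71 billion) / 0.17 ≈ −€1,157.1 billion.
Net ΔY = k(ΔG − c·ΔT) = (−€16.71 billion) / 0.17 ≈ −€98.3 billion.

−€98.3 billion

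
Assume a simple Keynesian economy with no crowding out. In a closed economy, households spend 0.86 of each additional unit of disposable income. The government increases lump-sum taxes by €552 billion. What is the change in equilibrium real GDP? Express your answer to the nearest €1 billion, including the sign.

A lump-sum tax change of +€552 billion shifts disposable income by −€552 billion; first-round consumption changes by −c × ΔT = −0.86 × (+€552 billion) = −€474.72 billion.
Expenditure multiplier = 1/(1 − MPC) = 1/(1 − 0.86) = 1/0.14 ≈ 7.143.
The tax multiplier is −c × k ≈ −6.143, so ΔY = k × (−c·ΔT) = (−€474.72 billion) / 0.14 ≈ −€3,391 billion.

−€3,391 billion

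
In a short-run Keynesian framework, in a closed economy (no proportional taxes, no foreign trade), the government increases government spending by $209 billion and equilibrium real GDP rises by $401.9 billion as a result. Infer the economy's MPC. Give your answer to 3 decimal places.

Implied spending multiplier k = ΔY/ΔG = 401.9/209 ≈ 1.923.
Since k = 1/(1 − MPC), MPC = 1 − 1/k = 1 − ΔG/ΔY = 1 − 209/401.9 ≈ 0.480.

0.480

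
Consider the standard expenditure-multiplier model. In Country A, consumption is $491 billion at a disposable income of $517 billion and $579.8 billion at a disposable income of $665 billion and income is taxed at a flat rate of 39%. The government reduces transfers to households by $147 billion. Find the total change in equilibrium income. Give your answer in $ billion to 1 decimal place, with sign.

−$139.1 billion

MPC = ΔC/ΔYd = (579.8 − 491)/(665 − 517) = 88.8/148 = 0.6.
The transfer change shifts disposable income by −$147 billion, so first-round consumption changes by c·ΔTR = 0.6 × (−$147 billion) = −$88.2 billion.
Expenditure multiplier = 1/(1 − c(1−t)) = 1/(1 − 0.6×0.61) = 1/0.634 ≈ 1.577.
The transfer multiplier is c × k ≈ 0.946, so ΔY = k × (c·ΔTR) = (−$88.2 billion) / 0.634 ≈ −$139.1 billion.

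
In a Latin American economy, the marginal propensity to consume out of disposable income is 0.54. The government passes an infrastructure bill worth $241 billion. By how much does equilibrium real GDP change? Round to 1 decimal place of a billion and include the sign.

+$523.9 billion

Government-spending multiplier = 1/(1 − MPC) = 1/(1 − 0.54) = 1/0.46 ≈ 2.174.
ΔY = k × ΔG = (+$241 billion) / 0.46 ≈ +$523.9 billion.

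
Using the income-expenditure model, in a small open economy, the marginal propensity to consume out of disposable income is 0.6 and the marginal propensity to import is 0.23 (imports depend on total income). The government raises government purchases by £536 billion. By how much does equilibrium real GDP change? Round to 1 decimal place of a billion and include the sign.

Spending multiplier = 1/(1 − c + m) = 1/(1 − 0.6 + 0.23) = 1/0.63 ≈ 1.587.
ΔY = k × ΔG = (+£536 billion) / 0.63 ≈ +£850.8 billion.

+£850.8 billion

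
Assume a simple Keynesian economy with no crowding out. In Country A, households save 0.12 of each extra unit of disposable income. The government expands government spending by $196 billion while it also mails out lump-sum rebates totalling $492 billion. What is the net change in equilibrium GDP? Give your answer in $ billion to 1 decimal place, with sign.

+$5,241.3 billion

MPC = 1 − MPS = 1 − 0.12 = 0.88.
Expenditure multiplier = 1/(1 − MPC) = 1/(1 − 0.88) = 1/0.12 ≈ 8.333.
ΔG contributes k·ΔG = (+$196 billion) / 0.12 ≈ +$1,633.3 billion.
ΔT of −$492 billion changes first-round spending by −c·ΔT = +$432.96 billion, contributing k·(−c·ΔT) = (+$432.96 billion) / 0.12 = +$3,608 billion.
Net ΔY = k(ΔG − c·ΔT) = (+$628.96 billion) / 0.12 ≈ +$5,241.3 billion.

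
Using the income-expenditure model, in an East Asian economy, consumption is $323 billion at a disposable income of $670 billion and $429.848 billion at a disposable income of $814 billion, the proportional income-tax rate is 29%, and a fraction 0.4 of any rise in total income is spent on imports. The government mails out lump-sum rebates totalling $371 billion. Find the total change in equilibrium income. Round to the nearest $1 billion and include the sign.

MPC = ΔC/ΔYd = (429.848 − 323)/(814 − 670) = 106.848/144 = 0.742.
A lump-sum tax change of −$371 billion shifts disposable income by +$371 billion; first-round consumption changes by −c × ΔT = −0.742 × (−$371 billion) = +$275.282 billion.
Expenditure multiplier = 1/(1 − c(1−t) + m) = 1/(1 − 0.742×0.71 + 0.4) = 1/0.87318 ≈ 1.145.
The tax multiplier is −c × k ≈ −0.85, so ΔY = k × (−c·ΔT) = (+$275.282 billion) / 0.87318 ≈ +$315 billion.

+$315 billion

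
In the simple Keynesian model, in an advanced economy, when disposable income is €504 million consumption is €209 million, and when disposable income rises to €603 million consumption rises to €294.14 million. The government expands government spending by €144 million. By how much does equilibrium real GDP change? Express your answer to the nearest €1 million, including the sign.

MPC = ΔC/ΔYd = (294.14 − 209)/(603 − 504) = 85.14/99 = 0.86.
Spending multiplier = 1/(1 − MPC) = 1/(1 − 0.86) = 1/0.14 ≈ 7.143.
ΔY = k × ΔG = (+€144 million) / 0.14 ≈ +€1,029 million.

+€1,029 million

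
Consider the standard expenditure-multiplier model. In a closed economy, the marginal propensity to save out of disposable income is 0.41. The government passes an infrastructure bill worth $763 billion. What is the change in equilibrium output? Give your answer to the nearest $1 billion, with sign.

+$1,861 billion

MPC = 1 − MPS = 1 − 0.41 = 0.59.
Spending multiplier = 1/(1 − MPC) = 1/(1 − 0.59) = 1/0.41 ≈ 2.439.
ΔY = k × ΔG = (+$763 billion) / 0.41 ≈ +$1,861 billion.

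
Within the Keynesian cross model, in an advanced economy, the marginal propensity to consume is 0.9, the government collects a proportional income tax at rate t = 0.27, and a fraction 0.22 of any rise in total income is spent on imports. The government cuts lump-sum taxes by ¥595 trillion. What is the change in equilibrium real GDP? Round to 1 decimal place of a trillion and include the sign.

A lump-sum tax change of −¥595 trillion shifts disposable income by +¥595 trillion; first-round consumption changes by −c × ΔT = −0.9 × (−¥595 trillion) = +¥535.5 trillion.
Expenditure multiplier = 1/(1 − c(1−t) + m) = 1/(1 − 0.9×0.73 + 0.22) = 1/0.563 ≈ 1.776.
The tax multiplier is −c × k ≈ −1.599, so ΔY = k × (−c·ΔT) = (+¥535.5 trillion) / 0.563 ≈ +¥951.2 trillion.

+¥951.2 trillion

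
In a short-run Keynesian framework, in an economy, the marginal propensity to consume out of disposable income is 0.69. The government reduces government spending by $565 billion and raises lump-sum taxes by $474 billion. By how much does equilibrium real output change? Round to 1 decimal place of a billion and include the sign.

Expenditure multiplier = 1/(1 − MPC) = 1/(1 − 0.69) = 1/0.31 ≈ 3.226.
ΔG contributes k·ΔG = (−$565 billion) / 0.31 ≈ −$1,822.6 billion.
ΔT of +$474 billion changes first-round spending by −c·ΔT = −$327.06 billion, contributing k·(−c·ΔT) = (−$327.06 billion) / 0.31 ≈ −$1,055 billion.
Net ΔY = k(ΔG − c·ΔT) = (−$892.06 billion) / 0.31 ≈ −$2,877.6 billion.

−$2,877.6 billion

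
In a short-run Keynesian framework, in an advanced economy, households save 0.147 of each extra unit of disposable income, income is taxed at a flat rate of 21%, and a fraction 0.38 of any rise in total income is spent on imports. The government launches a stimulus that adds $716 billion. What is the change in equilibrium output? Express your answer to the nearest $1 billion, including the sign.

MPC = 1 − MPS = 1 − 0.147 = 0.853.
Spending multiplier = 1/(1 − c(1−t) + m) = 1/(1 − 0.853×0.79 + 0.38) = 1/0.70613 ≈ 1.416.
ΔY = k × ΔG = (+$716 billion) / 0.70613 ≈ +$1,014 billion.

+$1,014 billion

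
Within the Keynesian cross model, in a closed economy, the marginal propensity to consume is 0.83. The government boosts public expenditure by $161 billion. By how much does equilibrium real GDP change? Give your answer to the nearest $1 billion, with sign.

+$947 billion

Expenditure multiplier = 1/(1 − MPC) = 1/(1 − 0.83) = 1/0.17 ≈ 5.882.
ΔY = k × ΔG = (+$161 billion) / 0.17 ≈ +$947 billion.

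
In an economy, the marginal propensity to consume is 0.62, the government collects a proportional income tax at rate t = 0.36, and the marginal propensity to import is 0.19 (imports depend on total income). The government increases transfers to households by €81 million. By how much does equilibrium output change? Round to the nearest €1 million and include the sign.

+€63 million

The transfer change shifts disposable income by +€81 million, so first-round consumption changes by c·ΔTR = 0.62 × (+€81 million) = +€50.22 million.
Expenditure multiplier = 1/(1 − c(1−t) + m) = 1/(1 − 0.62×0.64 + 0.19) = 1/0.7932 ≈ 1.261.
The transfer multiplier is c × k ≈ 0.782, so ΔY = k × (c·ΔTR) = (+€50.22 million) / 0.7932 ≈ +€63 million.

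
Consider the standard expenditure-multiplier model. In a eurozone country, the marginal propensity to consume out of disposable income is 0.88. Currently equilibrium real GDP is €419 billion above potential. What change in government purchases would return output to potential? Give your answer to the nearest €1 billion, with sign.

Spending multiplier = 1/(1 − MPC) = 1/(1 − 0.88) = 1/0.12 ≈ 8.333.
Need ΔY = −€419 billion, so ΔG = ΔY/k = (−€419 billion) × 0.12 ≈ −€50 billion.
The government should cut government purchases by €50 billion.

−€50 billion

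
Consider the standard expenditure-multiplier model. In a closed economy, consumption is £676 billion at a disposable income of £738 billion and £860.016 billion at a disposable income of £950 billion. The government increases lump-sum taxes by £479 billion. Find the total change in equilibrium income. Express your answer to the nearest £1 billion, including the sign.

MPC = ΔC/ΔYd = (860.016 − 676)/(950 − 738) = 184.016/212 = 0.868.
A lump-sum tax change of +£479 billion shifts disposable income by −£479 billion; first-round consumption changes by −c × ΔT = −0.868 × (+£479 billion) = −£415.772 billion.
Expenditure multiplier = 1/(1 − MPC) = 1/(1 − 0.868) = 1/0.132 ≈ 7.576.
The tax multiplier is −c × k ≈ −6.576, so ΔY = k × (−c·ΔT) = (−£415.772 billion) / 0.132 ≈ −£3,150 billion.

−£3,150 billion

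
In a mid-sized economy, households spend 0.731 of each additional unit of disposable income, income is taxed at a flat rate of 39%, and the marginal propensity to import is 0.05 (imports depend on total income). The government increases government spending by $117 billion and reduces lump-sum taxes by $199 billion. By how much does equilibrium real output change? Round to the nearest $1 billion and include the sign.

+$434 billion

Expenditure multiplier = 1/(1 − c(1−t) + m) = 1/(1 − 0.731×0.61 + 0.05) = 1/0.60409 ≈ 1.655.
ΔG contributes k·ΔG = (+$117 billion) / 0.60409 ≈ +$193.7 billion.
ΔT of −$199 billion changes first-round spending by −c·ΔT = +$145.469 billion, contributing k·(−c·ΔT) = (+$145.469 billion) / 0.60409 ≈ +$240.8 billion.
Net ΔY = k(ΔG − c·ΔT) = (+$262.469 billion) / 0.60409 ≈ +$434 billion.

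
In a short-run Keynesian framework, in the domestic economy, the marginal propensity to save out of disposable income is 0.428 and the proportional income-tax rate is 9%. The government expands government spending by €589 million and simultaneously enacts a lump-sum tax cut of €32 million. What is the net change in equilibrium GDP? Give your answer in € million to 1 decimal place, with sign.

MPC = 1 − MPS = 1 − 0.428 = 0.572.
Expenditure multiplier = 1/(1 − c(1−t)) = 1/(1 − 0.572×0.91) = 1/0.47948 ≈ 2.086.
ΔG contributes k·ΔG = (+€589 million) / 0.47948 ≈ +€1,228.4 million.
ΔT of −€32 million changes first-round spending by −c·ΔT = +€18.304 million, contributing k·(−c·ΔT) = (+€18.304 million) / 0.47948 ≈ +€38.2 million.
Net ΔY = k(ΔG − c·ΔT) = (+€607.304 million) / 0.47948 ≈ +€1,266.6 million.

+€1,266.6 million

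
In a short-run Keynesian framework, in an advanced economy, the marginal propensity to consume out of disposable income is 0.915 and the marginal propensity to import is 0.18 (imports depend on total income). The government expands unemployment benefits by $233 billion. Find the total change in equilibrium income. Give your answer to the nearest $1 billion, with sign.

The transfer change shifts disposable income by +$233 billion, so first-round consumption changes by c·ΔTR = 0.915 × (+$233 billion) = +$213.195 billion.
Expenditure multiplier = 1/(1 − c + m) = 1/(1 − 0.915 + 0.18) = 1/0.265 ≈ 3.774.
The transfer multiplier is c × k ≈ 3.453, so ΔY = k × (c·ΔTR) = (+$213.195 billion) / 0.265 ≈ +$805 billion.

+$805 billion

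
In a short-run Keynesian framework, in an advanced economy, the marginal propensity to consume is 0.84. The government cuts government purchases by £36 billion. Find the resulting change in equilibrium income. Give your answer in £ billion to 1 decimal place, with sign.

Government-spending multiplier = 1/(1 − MPC) = 1/(1 − 0.84) = 1/0.16 = 6.25.
ΔY = k × ΔG = (−£36 billion) / 0.16 = −£225 billion.

−£225.0 billion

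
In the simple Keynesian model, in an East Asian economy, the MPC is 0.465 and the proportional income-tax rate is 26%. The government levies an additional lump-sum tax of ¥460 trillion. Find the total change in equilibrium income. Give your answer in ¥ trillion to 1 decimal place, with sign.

A lump-sum tax change of +¥460 trillion shifts disposable income by −¥460 trillion; first-round consumption changes by −c × ΔT = −0.465 × (+¥460 trillion) = −¥213.9 trillion.
Expenditure multiplier = 1/(1 − c(1−t)) = 1/(1 − 0.465×0.74) = 1/0.6559 ≈ 1.525.
The tax multiplier is −c × k ≈ −0.709, so ΔY = k × (−c·ΔT) = (−¥213.9 trillion) / 0.6559 ≈ −¥326.1 trillion.

−¥326.1 trillion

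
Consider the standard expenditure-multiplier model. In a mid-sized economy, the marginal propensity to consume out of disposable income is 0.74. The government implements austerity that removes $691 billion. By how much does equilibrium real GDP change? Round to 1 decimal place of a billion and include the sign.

−$2,657.7 billion

Government-spending multiplier = 1/(1 − MPC) = 1/(1 − 0.74) = 1/0.26 ≈ 3.846.
ΔY = k × ΔG = (−$691 billion) / 0.26 ≈ −$2,657.7 billion.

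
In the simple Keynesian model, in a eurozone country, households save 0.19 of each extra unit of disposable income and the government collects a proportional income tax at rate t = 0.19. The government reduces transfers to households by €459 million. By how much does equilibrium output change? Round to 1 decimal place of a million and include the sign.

MPC = 1 − MPS = 1 − 0.19 = 0.81.
The transfer change shifts disposable income by −€459 million, so first-round consumption changes by c·ΔTR = 0.81 × (−€459 million) = −€371.79 million.
Expenditure multiplier = 1/(1 − c(1−t)) = 1/(1 − 0.81×0.81) = 1/0.3439 ≈ 2.908.
The transfer multiplier is c × k ≈ 2.355, so ΔY = k × (c·ΔTR) = (−€371.79 million) / 0.3439 ≈ −€1,081.1 million.

−€1,081.1 million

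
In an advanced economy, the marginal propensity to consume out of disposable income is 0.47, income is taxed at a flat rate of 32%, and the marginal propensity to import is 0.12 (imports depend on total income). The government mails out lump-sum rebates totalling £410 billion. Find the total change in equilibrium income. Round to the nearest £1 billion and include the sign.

+£241 billion

A lump-sum tax change of −£410 billion shifts disposable income by +£410 billion; first-round consumption changes by −c × ΔT = −0.47 × (−£410 billion) = +£192.7 billion.
Expenditure multiplier = 1/(1 − c(1−t) + m) = 1/(1 − 0.47×0.68 + 0.12) = 1/0.8004 ≈ 1.249.
The tax multiplier is −c × k ≈ −0.587, so ΔY = k × (−c·ΔT) = (+£192.7 billion) / 0.8004 ≈ +£241 billion.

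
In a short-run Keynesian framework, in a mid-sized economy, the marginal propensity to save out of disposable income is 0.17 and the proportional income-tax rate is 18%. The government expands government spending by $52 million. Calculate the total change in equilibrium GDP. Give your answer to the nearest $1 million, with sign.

+$163 million

MPC = 1 − MPS = 1 − 0.17 = 0.83.
Spending multiplier = 1/(1 − c(1−t)) = 1/(1 − 0.83×0.82) = 1/0.3194 ≈ 3.131.
ΔY = k × ΔG = (+$52 million) / 0.3194 ≈ +$163 million.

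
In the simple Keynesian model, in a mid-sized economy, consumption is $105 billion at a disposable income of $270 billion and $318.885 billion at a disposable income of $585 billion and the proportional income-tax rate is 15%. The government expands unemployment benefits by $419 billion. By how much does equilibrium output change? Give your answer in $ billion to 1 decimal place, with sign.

MPC = ΔC/ΔYd = (318.885 − 105)/(585 − 270) = 213.885/315 = 0.679.
The transfer change shifts disposable income by +$419 billion, so first-round consumption changes by c·ΔTR = 0.679 × (+$419 billion) = +$284.501 billion.
Expenditure multiplier = 1/(1 − c(1−t)) = 1/(1 − 0.679×0.85) = 1/0.42285 ≈ 2.365.
The transfer multiplier is c × k ≈ 1.606, so ΔY = k × (c·ΔTR) = (+$284.501 billion) / 0.42285 ≈ +$672.8 billion.

+$672.8 billion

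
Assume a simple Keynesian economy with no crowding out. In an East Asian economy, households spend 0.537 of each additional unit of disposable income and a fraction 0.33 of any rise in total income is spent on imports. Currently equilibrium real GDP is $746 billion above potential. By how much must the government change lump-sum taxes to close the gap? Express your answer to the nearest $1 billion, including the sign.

Spending multiplier = 1/(1 − c + m) = 1/(1 − 0.537 + 0.33) = 1/0.793 ≈ 1.261.
Tax multiplier = −c·k = −0.537/0.793 ≈ −0.677. Need ΔY = −$746 billion, so ΔT = ΔY/(−c·k) = −(−$746 billion) × 0.793 / 0.537 ≈ +$1,102 billion.
The government should raise lump-sum taxes by $1,102 billion.

+$1,102 billion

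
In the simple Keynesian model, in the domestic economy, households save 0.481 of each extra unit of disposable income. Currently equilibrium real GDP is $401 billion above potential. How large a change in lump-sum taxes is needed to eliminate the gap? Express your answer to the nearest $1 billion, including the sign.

MPC = 1 − MPS = 1 − 0.481 = 0.519.
Spending multiplier = 1/(1 − MPC) = 1/(1 − 0.519) = 1/0.481 ≈ 2.079.
Tax multiplier = −c·k = −0.519/0.481 ≈ −1.079. Need ΔY = −$401 billion, so ΔT = ΔY/(−c·k) = −(−$401 billion) × 0.481 / 0.519 ≈ +$372 billion.
The government should raise lump-sum taxes by $372 billion.

+$372 billion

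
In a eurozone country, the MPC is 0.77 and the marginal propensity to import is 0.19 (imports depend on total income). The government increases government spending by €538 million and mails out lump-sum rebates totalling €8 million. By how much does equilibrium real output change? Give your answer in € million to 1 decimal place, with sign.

+€1,295.6 million

Expenditure multiplier = 1/(1 − c + m) = 1/(1 − 0.77 + 0.19) = 1/0.42 ≈ 2.381.
ΔG contributes k·ΔG = (+€538 million) / 0.42 ≈ +€1,281 million.
ΔT of −€8 million changes first-round spending by −c·ΔT = +€6.16 million, contributing k·(−c·ΔT) = (+€6.16 million) / 0.42 ≈ +€14.7 million.
Net ΔY = k(ΔG − c·ΔT) = (+€544.16 million) / 0.42 ≈ +€1,295.6 million.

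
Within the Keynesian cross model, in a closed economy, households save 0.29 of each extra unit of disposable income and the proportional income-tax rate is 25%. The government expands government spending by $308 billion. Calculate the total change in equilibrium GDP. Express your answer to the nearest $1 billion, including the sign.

+$659 billion

MPC = 1 − MPS = 1 − 0.29 = 0.71.
Expenditure multiplier = 1/(1 − c(1−t)) = 1/(1 − 0.71×0.75) = 1/0.4675 ≈ 2.139.
ΔY = k × ΔG = (+$308 billion) / 0.4675 ≈ +$659 billion.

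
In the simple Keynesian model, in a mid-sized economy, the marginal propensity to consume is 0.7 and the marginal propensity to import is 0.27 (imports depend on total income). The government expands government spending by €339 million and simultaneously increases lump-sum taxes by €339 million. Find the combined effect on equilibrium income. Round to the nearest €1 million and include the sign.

+€178 million

Expenditure multiplier = 1/(1 − c + m) = 1/(1 − 0.7 + 0.27) = 1/0.57 ≈ 1.754.
ΔG contributes k·ΔG = (+€339 million) / 0.57 ≈ +€594.7 million.
ΔT of +€339 million changes first-round spending by −c·ΔT = −€237.3 million, contributing k·(−c·ΔT) = (−€237.3 million) / 0.57 ≈ −€416.3 million.
Net ΔY = k(ΔG − c·ΔT) = (+€101.7 million) / 0.57 ≈ +€178 million.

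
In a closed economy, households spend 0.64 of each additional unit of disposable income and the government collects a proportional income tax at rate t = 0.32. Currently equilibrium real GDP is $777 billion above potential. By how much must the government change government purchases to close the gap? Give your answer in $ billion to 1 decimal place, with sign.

−$438.8 billion

Spending multiplier = 1/(1 − c(1−t)) = 1/(1 − 0.64×0.68) = 1/0.5648 ≈ 1.771.
Need ΔY = −$777 billion, so ΔG = ΔY/k = (−$777 billion) × 0.5648 ≈ −$438.8 billion.
The government should cut government purchases by $438.8 billion.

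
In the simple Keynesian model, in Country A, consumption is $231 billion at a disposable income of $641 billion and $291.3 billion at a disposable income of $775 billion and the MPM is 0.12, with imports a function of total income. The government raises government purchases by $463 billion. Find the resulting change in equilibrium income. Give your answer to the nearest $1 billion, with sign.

+$691 billion

MPC = ΔC/ΔYd = (291.3 − 231)/(775 − 641) = 60.3/134 = 0.45.
Spending multiplier = 1/(1 − c + m) = 1/(1 − 0.45 + 0.12) = 1/0.67 ≈ 1.493.
ΔY = k × ΔG = (+$463 billion) / 0.67 ≈ +$691 billion.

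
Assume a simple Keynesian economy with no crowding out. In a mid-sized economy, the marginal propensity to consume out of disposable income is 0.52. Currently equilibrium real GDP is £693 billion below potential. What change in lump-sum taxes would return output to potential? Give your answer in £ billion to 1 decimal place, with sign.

Spending multiplier = 1/(1 − MPC) = 1/(1 − 0.52) = 1/0.48 ≈ 2.083.
Tax multiplier = −c·k = −0.52/0.48 ≈ −1.083. Need ΔY = +£693 billion, so ΔT = ΔY/(−c·k) = −(+£693 billion) × 0.48 / 0.52 ≈ −£639.7 billion.
The government should cut lump-sum taxes by £639.7 billion.

−£639.7 billion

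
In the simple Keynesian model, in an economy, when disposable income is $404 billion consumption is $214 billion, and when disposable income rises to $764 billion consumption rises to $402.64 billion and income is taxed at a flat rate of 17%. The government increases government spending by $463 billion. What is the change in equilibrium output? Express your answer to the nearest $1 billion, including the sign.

MPC = ΔC/ΔYd = (402.64 − 214)/(764 − 404) = 188.64/360 = 0.524.
Government-spending multiplier = 1/(1 − c(1−t)) = 1/(1 − 0.524×0.83) = 1/0.56508 ≈ 1.77.
ΔY = k × ΔG = (+$463 billion) / 0.56508 ≈ +$819 billion.

+$819 billion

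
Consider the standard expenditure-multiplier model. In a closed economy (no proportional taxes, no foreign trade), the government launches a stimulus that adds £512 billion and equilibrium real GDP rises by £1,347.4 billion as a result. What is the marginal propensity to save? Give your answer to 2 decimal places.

0.38

Implied spending multiplier k = ΔY/ΔG = 1,347.4/512 ≈ 2.6316.
Since k = 1/(1 − MPC), MPC = 1 − 1/k = 1 − ΔG/ΔY = 1 − 512/1,347.4 ≈ 0.62.
MPS = 1 − MPC = 0.38.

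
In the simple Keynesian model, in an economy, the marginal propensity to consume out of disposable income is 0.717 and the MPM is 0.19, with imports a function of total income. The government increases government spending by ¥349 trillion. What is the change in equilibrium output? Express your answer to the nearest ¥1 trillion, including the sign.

+¥738 trillion

Spending multiplier = 1/(1 − c + m) = 1/(1 − 0.717 + 0.19) = 1/0.473 ≈ 2.114.
ΔY = k × ΔG = (+¥349 trillion) / 0.473 ≈ +¥738 trillion.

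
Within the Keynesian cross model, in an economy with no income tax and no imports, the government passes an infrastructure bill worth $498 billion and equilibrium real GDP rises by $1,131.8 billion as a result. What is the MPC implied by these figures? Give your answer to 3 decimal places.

0.560

Implied spending multiplier k = ΔY/ΔG = 1,131.8/498 ≈ 2.2727.
Since k = 1/(1 − MPC), MPC = 1 − 1/k = 1 − ΔG/ΔY = 1 − 498/1,131.8 ≈ 0.560.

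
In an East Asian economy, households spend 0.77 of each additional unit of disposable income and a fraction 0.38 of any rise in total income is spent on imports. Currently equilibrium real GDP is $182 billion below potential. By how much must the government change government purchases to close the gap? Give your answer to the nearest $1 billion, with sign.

Spending multiplier = 1/(1 − c + m) = 1/(1 − 0.77 + 0.38) = 1/0.61 ≈ 1.639.
Need ΔY = +$182 billion, so ΔG = ΔY/k = (+$182 billion) × 0.61 ≈ +$111 billion.
The government should increase government purchases by $111 billion.

+$111 billion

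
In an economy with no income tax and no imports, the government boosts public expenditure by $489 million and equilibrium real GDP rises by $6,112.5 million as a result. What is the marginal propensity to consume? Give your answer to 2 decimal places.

0.92

Implied spending multiplier k = ΔY/ΔG = 6,112.5/489 = 12.5.
Since k = 1/(1 − MPC), MPC = 1 − 1/k = 1 − ΔG/ΔY = 1 − 489/6,112.5 = 0.92.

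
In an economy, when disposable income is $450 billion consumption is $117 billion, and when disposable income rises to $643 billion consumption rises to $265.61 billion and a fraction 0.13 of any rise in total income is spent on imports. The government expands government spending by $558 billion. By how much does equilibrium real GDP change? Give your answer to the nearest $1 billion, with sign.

MPC = ΔC/ΔYd = (265.61 − 117)/(643 − 450) = 148.61/193 = 0.77.
Expenditure multiplier = 1/(1 − c + m) = 1/(1 − 0.77 + 0.13) = 1/0.36 ≈ 2.778.
ΔY = k × ΔG = (+$558 billion) / 0.36 = +$1,550 billion.

+$1,550 billion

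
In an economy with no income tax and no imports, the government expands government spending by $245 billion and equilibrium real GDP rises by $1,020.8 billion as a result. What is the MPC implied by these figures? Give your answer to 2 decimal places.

0.76

Implied spending multiplier k = ΔY/ΔG = 1,020.8/245 ≈ 4.1665.
Since k = 1/(1 − MPC), MPC = 1 − 1/k = 1 − ΔG/ΔY = 1 − 245/1,020.8 ≈ 0.76.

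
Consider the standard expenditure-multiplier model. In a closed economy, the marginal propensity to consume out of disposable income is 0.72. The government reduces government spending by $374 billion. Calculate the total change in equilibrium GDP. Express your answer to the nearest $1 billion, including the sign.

−$1,336 billion

Spending multiplier = 1/(1 − MPC) = 1/(1 − 0.72) = 1/0.28 ≈ 3.571.
ΔY = k × ΔG = (−$374 billion) / 0.28 ≈ −$1,336 billion.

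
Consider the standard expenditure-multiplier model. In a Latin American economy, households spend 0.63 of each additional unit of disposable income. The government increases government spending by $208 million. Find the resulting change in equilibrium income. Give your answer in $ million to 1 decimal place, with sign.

Government-spending multiplier = 1/(1 − MPC) = 1/(1 − 0.63) = 1/0.37 ≈ 2.703.
ΔY = k × ΔG = (+$208 million) / 0.37 ≈ +$562.2 million.

+$562.2 million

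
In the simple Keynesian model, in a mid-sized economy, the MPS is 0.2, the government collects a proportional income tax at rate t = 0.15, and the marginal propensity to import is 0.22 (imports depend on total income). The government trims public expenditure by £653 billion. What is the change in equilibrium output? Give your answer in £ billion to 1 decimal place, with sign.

−£1,209.3 billion

MPC = 1 − MPS = 1 − 0.2 = 0.8.
Expenditure multiplier = 1/(1 − c(1−t) + m) = 1/(1 − 0.8×0.85 + 0.22) = 1/0.54 ≈ 1.852.
ΔY = k × ΔG = (−£653 billion) / 0.54 ≈ −£1,209.3 billion.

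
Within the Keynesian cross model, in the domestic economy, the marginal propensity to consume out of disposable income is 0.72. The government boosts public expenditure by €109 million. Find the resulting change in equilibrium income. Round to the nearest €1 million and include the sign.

Spending multiplier = 1/(1 − MPC) = 1/(1 − 0.72) = 1/0.28 ≈ 3.571.
ΔY = k × ΔG = (+€109 million) / 0.28 ≈ +€389 million.

+€389 million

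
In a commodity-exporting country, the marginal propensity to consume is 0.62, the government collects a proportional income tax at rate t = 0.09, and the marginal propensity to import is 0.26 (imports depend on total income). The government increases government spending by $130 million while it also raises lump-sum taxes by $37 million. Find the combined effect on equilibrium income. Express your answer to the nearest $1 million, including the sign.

Expenditure multiplier = 1/(1 − c(1−t) + m) = 1/(1 − 0.62×0.91 + 0.26) = 1/0.6958 ≈ 1.437.
ΔG contributes k·ΔG = (+$130 million) / 0.6958 ≈ +$186.8 million.
ΔT of +$37 million changes first-round spending by −c·ΔT = −$22.94 million, contributing k·(−c·ΔT) = (−$22.94 million) / 0.6958 ≈ −$33 million.
Net ΔY = k(ΔG − c·ΔT) = (+$107.06 million) / 0.6958 ≈ +$154 million.

+$154 million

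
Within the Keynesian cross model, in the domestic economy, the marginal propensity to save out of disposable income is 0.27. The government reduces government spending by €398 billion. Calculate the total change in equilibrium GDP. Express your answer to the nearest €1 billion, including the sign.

MPC = 1 − MPS = 1 − 0.27 = 0.73.
Expenditure multiplier = 1/(1 − MPC) = 1/(1 − 0.73) = 1/0.27 ≈ 3.704.
ΔY = k × ΔG = (−€398 billion) / 0.27 ≈ −€1,474 billion.

−€1,474 billion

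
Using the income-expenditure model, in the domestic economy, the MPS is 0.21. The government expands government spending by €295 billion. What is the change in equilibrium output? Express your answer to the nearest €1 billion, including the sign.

MPC = 1 − MPS = 1 − 0.21 = 0.79.
Spending multiplier = 1/(1 − MPC) = 1/(1 − 0.79) = 1/0.21 ≈ 4.762.
ΔY = k × ΔG = (+€295 billion) / 0.21 ≈ +€1,405 billion.

+€1,405 billion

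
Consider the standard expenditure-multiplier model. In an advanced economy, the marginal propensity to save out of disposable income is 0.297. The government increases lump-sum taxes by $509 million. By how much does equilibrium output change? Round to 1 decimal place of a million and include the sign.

MPC = 1 − MPS = 1 − 0.297 = 0.703.
A lump-sum tax change of +$509 million shifts disposable income by −$509 million; first-round consumption changes by −c × ΔT = −0.703 × (+$509 million) = −$357.827 million.
Expenditure multiplier = 1/(1 − MPC) = 1/(1 − 0.703) = 1/0.297 ≈ 3.367.
The tax multiplier is −c × k ≈ −2.367, so ΔY = k × (−c·ΔT) = (−$357.827 million) / 0.297 ≈ −$1,204.8 million.

−$1,204.8 million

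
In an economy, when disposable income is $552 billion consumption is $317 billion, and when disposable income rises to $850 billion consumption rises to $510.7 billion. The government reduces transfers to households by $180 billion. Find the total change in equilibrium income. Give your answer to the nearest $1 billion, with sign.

MPC = ΔC/ΔYd = (510.7 − 317)/(850 − 552) = 193.7/298 = 0.65.
The transfer change shifts disposable income by −$180 billion, so first-round consumption changes by c·ΔTR = 0.65 × (−$180 billion) = −$117 billion.
Expenditure multiplier = 1/(1 − MPC) = 1/(1 − 0.65) = 1/0.35 ≈ 2.857.
The transfer multiplier is c × k ≈ 1.857, so ΔY = k × (c·ΔTR) = (−$117 billion) / 0.35 ≈ −$334 billion.

−$334 billion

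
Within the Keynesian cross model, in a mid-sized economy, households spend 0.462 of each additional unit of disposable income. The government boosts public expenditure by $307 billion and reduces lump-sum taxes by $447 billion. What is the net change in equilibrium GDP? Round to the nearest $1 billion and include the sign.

Expenditure multiplier = 1/(1 − MPC) = 1/(1 − 0.462) = 1/0.538 ≈ 1.859.
ΔG contributes k·ΔG = (+$307 billion) / 0.538 ≈ +$570.6 billion.
ΔT of −$447 billion changes first-round spending by −c·ΔT = +$206.514 billion, contributing k·(−c·ΔT) = (+$206.514 billion) / 0.538 ≈ +$383.9 billion.
Net ΔY = k(ΔG − c·ΔT) = (+$513.514 billion) / 0.538 ≈ +$954 billion.

+$954 billion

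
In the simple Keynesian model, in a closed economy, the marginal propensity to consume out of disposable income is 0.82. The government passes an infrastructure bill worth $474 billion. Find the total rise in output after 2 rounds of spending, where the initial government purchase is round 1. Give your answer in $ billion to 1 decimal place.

$862.7 billion

Round 1 adds ΔG = $474 billion; each later round is MPC = 0.82 times the previous.
After 2 rounds: 474 + 388.68 = ΔG·(1 − c^2)/(1 − c) = 474 × (1 − 0.6724)/0.18 ≈ $862.7 billion.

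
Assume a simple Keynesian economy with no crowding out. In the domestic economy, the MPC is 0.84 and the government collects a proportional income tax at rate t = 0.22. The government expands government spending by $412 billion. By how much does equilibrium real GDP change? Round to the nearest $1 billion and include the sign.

+$1,195 billion

Government-spending multiplier = 1/(1 − c(1−t)) = 1/(1 − 0.84×0.78) = 1/0.3448 ≈ 2.9.
ΔY = k × ΔG = (+$412 billion) / 0.3448 ≈ +$1,195 billion.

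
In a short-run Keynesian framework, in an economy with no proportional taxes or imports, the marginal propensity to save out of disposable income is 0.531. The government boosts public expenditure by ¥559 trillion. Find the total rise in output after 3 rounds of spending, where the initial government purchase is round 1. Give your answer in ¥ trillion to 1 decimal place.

MPC = 1 − MPS = 1 − 0.531 = 0.469.
Round 1 adds ΔG = ¥559 trillion; each later round is MPC = 0.469 times the previous.
After 3 rounds: 559 + 262.171 + 122.958199 = ΔG·(1 − c^3)/(1 − c) = 559 × (1 − 0.103161709)/0.531 ≈ ¥944.1 trillion.

¥944.1 trillion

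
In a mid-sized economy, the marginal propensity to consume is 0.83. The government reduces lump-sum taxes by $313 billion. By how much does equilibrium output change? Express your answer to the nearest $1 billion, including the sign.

A lump-sum tax change of −$313 billion shifts disposable income by +$313 billion; first-round consumption changes by −c × ΔT = −0.83 × (−$313 billion) = +$259.79 billion.
Expenditure multiplier = 1/(1 − MPC) = 1/(1 − 0.83) = 1/0.17 ≈ 5.882.
The tax multiplier is −c × k ≈ −4.882, so ΔY = k × (−c·ΔT) = (+$259.79 billion) / 0.17 ≈ +$1,528 billion.

+$1,528 billion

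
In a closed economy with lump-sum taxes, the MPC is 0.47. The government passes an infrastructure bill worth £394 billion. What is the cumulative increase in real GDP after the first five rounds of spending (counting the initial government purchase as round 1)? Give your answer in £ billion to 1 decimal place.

£726.3 billion

Round 1 adds ΔG = £394 billion; each later round is MPC = 0.47 times the previous.
After 5 rounds: 394 + 185.18 + 87.0346 + 40.906262 + 19.22594314 = ΔG·(1 − c^5)/(1 − c) = 394 × (1 − 0.0229345007)/0.53 ≈ £726.3 billion.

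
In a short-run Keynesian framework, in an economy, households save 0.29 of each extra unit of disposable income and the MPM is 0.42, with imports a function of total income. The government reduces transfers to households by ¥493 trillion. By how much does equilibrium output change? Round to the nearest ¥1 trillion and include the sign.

−¥493 trillion

MPC = 1 − MPS = 1 − 0.29 = 0.71.
The transfer change shifts disposable income by −¥493 trillion, so first-round consumption changes by c·ΔTR = 0.71 × (−¥493 trillion) = −¥350.03 trillion.
Expenditure multiplier = 1/(1 − c + m) = 1/(1 − 0.71 + 0.42) = 1/0.71 ≈ 1.408.
The transfer multiplier is c × k = 1, so ΔY = k × (c·ΔTR) = (−¥350.03 trillion) / 0.71 = −¥493 trillion.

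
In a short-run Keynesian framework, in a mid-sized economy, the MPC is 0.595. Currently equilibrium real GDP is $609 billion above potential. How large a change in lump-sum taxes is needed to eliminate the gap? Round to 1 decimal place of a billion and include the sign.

+$414.5 billion

Spending multiplier = 1/(1 − MPC) = 1/(1 − 0.595) = 1/0.405 ≈ 2.469.
Tax multiplier = −c·k = −0.595/0.405 ≈ −1.469. Need ΔY = −$609 billion, so ΔT = ΔY/(−c·k) = −(−$609 billion) × 0.405 / 0.595 ≈ +$414.5 billion.
The government should raise lump-sum taxes by $414.5 billion.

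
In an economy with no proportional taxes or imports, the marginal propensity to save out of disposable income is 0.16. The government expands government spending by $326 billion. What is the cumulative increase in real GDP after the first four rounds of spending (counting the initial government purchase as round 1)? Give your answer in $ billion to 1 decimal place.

$1,023.1 billion

MPC = 1 − MPS = 1 − 0.16 = 0.84.
Round 1 adds ΔG = $326 billion; each later round is MPC = 0.84 times the previous.
After 4 rounds: 326 + 273.84 + 230.0256 + 193.221504 = ΔG·(1 − c^4)/(1 − c) = 326 × (1 − 0.49787136)/0.16 ≈ $1,023.1 billion.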